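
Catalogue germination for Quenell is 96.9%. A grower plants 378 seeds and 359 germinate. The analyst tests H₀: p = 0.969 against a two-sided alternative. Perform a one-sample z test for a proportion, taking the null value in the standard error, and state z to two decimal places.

p̂ = 359/378 ≈ 0.94974.
Standard error under H₀: √(0.969×0.031/378) = 0.00891.
z = (0.94974 − 0.969)/0.00891 = -0.01926/0.00891 = -2.16.

z = -2.16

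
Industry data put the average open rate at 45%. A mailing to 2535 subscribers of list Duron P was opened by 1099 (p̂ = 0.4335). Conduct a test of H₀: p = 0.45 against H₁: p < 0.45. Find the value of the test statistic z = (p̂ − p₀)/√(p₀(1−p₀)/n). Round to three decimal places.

z = -1.667

p̂ = 1099/2535 ≈ 0.43353.
SE = √(p₀(1−p₀)/n) = √(0.2475/2535) = 0.00988.
z = (0.43353 − 0.45)/0.00988 = -0.01647/0.00988 = -1.667.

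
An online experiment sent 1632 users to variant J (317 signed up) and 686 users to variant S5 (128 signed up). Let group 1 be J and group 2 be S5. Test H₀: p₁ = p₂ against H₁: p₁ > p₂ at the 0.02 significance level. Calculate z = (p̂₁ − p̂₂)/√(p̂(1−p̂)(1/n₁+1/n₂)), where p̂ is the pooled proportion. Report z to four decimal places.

z = 0.4269

p̂₁ = 317/1632 = 0.194240, p̂₂ = 128/686 = 0.186589.
Pooled p̂ = (317+128)/(1632+686) = 445/2318 = 0.191976.
SE = √(0.155121 × 0.00207047) = 0.017921.
z = (0.194240 − 0.186589)/0.017921 = 0.007651/0.017921 = 0.4269.
p-value = P(Z > 0.427) ≈ 0.3347. With α = 0.02, fail to reject H₀.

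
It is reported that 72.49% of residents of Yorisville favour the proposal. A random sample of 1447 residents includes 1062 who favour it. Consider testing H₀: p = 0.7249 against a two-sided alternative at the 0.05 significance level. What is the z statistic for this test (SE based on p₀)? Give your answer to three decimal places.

p̂ = 1062/1447 = 0.73393.
Standard error under H₀: √(0.7249×0.2751/1447) = 0.01174.
z = (0.73393 − 0.7249)/0.01174 = 0.00903/0.01174 = 0.769.
p-value = 2·P(Z > 0.769) ≈ 0.4417; since p > α = 0.05, fail to reject H₀.

z = 0.769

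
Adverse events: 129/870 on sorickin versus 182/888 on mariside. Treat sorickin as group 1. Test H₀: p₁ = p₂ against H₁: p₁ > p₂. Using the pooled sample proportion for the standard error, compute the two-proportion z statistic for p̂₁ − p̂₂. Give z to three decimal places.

z = -3.114

p̂₁ = 129/870 ≈ 0.14828, p̂₂ = 182/888 ≈ 0.20495.
Pooled p̂ = (129+182)/(870+888) = 311/1758 = 0.17691.
SE = √(p̂(1−p̂)(1/n₁+1/n₂)) = √(0.17691·0.82309·0.00227555) = √(0.000331343) = 0.01820.
z = (0.14828 − 0.20495)/0.01820 = -0.05667/0.01820 = -3.114.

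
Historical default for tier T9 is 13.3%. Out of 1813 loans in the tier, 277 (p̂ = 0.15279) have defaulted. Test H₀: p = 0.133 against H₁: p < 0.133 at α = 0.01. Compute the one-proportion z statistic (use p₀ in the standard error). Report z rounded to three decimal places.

z = 2.481

p̂ = 277/1813 = 0.152785.
Standard error under H₀: √(0.133×0.867/1813) = 0.007975.
z = (0.152785 − 0.133)/0.007975 = 0.019785/0.007975 = 2.481.
p-value = P(Z < 2.481) ≈ 0.9934. With α = 0.01, fail to reject H₀.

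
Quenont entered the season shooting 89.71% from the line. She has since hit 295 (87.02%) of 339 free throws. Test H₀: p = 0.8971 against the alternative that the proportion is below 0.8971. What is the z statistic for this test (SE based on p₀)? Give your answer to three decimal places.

z = -1.630

p̂ = 295/339 ≈ 0.87021.
Standard error under H₀: √(0.8971×0.1029/339) = 0.01650.
z = (0.87021 − 0.8971)/0.01650 = -0.02689/0.01650 = -1.630.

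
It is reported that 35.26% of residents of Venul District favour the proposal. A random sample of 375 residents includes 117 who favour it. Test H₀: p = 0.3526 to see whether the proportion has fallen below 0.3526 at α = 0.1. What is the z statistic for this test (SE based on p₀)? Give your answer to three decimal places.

p̂ = 117/375 ≈ 0.31200.
Under H₀, SE = √(0.3526·0.6474/375) = √(0.000608729) = 0.02467.
z = (0.31200 − 0.3526)/0.02467 = -0.04060/0.02467 = -1.646.
p-value = P(Z < -1.646) ≈ 0.0499, so at α = 0.1 we reject H₀.

z = -1.646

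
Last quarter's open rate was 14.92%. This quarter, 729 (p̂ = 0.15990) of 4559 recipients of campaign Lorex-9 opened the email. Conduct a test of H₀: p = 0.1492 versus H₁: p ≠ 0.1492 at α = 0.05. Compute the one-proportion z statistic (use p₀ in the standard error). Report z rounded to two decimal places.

p̂ = 729/4559 = 0.15990.
Standard error under H₀: √(0.1492×0.8508/4559) = 0.00528.
z = (0.15990 − 0.1492)/0.00528 = 0.01070/0.00528 = 2.03.
p-value = 2·P(Z > 2.028) ≈ 0.0425; since p < α = 0.05, reject H₀.

z = 2.03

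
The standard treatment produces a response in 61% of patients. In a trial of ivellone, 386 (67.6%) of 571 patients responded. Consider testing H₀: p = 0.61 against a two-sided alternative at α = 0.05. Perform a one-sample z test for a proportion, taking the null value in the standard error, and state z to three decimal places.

z = 3.234

p̂ = 386/571 = 0.67601.
Standard error under H₀: √(0.61×0.39/571) = 0.02041.
z = (0.67601 − 0.61)/0.02041 = 0.06601/0.02041 = 3.234.
Two-sided p-value ≈ 2·Φ(−3.234) = 0.0012. With α = 0.05, reject H₀.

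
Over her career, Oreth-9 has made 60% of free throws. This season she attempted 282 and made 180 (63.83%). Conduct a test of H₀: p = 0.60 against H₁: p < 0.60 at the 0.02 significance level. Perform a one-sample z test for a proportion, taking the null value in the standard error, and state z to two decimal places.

z = 1.31

p̂ = 180/282 ≈ 0.6383.
Under H₀, SE = √(0.6·0.4/282) = √(0.000851064) = 0.0292.
z = (0.6383 − 0.6)/0.0292 = 0.0383/0.0292 = 1.31.
p-value = P(Z < 1.313) ≈ 0.9054, so at α = 0.02 we fail to reject H₀.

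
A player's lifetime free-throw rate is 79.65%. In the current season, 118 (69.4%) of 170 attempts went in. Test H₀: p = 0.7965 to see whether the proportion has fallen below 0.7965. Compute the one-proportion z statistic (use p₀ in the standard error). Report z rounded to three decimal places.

z = -3.316

p̂ = 118/170 = 0.694118.
Standard error under H₀: √(0.7965×0.2035/170) = 0.030878.
z = (0.694118 − 0.7965)/0.030878 = -0.102382/0.030878 = -3.316.
p-value = P(Z < -3.316) ≈ 0.0005.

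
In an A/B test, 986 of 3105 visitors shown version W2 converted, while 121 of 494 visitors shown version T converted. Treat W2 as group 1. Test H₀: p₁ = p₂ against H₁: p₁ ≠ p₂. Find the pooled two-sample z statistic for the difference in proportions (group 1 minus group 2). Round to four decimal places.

p̂₁ = 986/3105 = 0.317552, p̂₂ = 121/494 = 0.244939.
Pooled p̂ = (986+121)/(3105+494) = 1107/3599 = 0.307585.
SE = √(0.212977 × 0.00234635) = 0.022354.
z = (0.317552 − 0.244939)/0.022354 = 0.072613/0.022354 = 3.2483.

z = 3.2483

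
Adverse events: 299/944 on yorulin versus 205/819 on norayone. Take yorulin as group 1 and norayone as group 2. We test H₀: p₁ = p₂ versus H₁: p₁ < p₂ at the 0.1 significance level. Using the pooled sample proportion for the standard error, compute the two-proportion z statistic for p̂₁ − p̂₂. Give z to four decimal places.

z = 3.0790

p̂₁ = 299/944 ≈ 0.316737, p̂₂ = 205/819 ≈ 0.250305.
Pooled p̂ = (299+205)/(944+819) = 504/1763 = 0.285876.
SE = √(p̂(1−p̂)(1/n₁+1/n₂)) = √(0.285876·0.714124·0.00228032) = √(0.00046553) = 0.021576.
z = (0.316737 − 0.250305)/0.021576 = 0.066432/0.021576 = 3.0790.
p-value = P(Z < 3.079) ≈ 0.9990. With α = 0.1, fail to reject H₀.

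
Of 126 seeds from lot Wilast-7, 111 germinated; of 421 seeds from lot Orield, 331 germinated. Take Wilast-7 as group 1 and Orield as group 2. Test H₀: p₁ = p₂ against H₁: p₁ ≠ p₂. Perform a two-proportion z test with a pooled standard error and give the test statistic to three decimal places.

p̂₁ = 111/126 ≈ 0.88095, p̂₂ = 331/421 ≈ 0.78622.
Pooled p̂ = (111+331)/(126+421) = 442/547 = 0.80804.
SE = √(0.155109 × 0.0103118) = 0.03999.
z = (0.88095 − 0.78622)/0.03999 = 0.09473/0.03999 = 2.369.

z = 2.369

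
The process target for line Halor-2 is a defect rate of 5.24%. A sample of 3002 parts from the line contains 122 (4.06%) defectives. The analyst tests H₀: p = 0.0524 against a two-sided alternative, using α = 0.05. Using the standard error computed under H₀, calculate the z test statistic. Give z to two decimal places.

p̂ = 122/3002 ≈ 0.04064.
Under H₀, SE = √(0.0524·0.9476/3002) = √(1.65404e-05) = 0.00407.
z = (0.04064 − 0.0524)/0.00407 = -0.01176/0.00407 = -2.89.
p-value = 2·P(Z > 2.892) ≈ 0.0038; since p < α = 0.05, reject H₀.

z = -2.89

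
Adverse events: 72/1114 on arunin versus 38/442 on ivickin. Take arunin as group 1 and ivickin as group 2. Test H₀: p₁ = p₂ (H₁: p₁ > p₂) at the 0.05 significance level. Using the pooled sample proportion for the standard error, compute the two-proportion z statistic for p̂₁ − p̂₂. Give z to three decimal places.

p̂₁ = 72/1114 ≈ 0.06463, p̂₂ = 38/442 ≈ 0.08597.
Pooled p̂ = (72+38)/(1114+442) = 110/1556 = 0.07069.
SE = √(p̂(1−p̂)(1/n₁+1/n₂)) = √(0.07069·0.92931·0.00316011) = √(0.000207608) = 0.01441.
z = (0.06463 − 0.08597)/0.01441 = -0.02134/0.01441 = -1.481.
p-value = P(Z > -1.481) ≈ 0.9307. With α = 0.05, fail to reject H₀.

z = -1.481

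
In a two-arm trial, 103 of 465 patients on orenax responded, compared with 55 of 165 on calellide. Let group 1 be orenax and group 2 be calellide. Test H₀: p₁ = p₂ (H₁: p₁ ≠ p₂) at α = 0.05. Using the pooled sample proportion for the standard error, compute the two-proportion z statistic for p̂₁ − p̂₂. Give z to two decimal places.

p̂₁ = 103/465 ≈ 0.22151, p̂₂ = 55/165 ≈ 0.33333.
Pooled p̂ = (103+55)/(465+165) = 158/630 = 0.25079.
SE = √(p̂(1−p̂)(1/n₁+1/n₂)) = √(0.25079·0.74921·0.00821114) = √(0.00154284) = 0.03928.
z = (0.22151 − 0.33333)/0.03928 = -0.11182/0.03928 = -2.85.
Two-sided p-value ≈ 2·Φ(−2.847) = 0.0044; since p < α = 0.05, reject H₀.

z = -2.85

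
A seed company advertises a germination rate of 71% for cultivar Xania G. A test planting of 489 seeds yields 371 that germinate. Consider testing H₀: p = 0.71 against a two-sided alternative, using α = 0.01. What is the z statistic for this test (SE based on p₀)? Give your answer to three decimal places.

p̂ = 371/489 = 0.75869.
Standard error under H₀: √(0.71×0.29/489) = 0.02052.
z = (0.75869 − 0.71)/0.02052 = 0.04869/0.02052 = 2.373.
p-value = 2·P(Z > 2.373) ≈ 0.0176, so at α = 0.01 we fail to reject H₀.

z = 2.373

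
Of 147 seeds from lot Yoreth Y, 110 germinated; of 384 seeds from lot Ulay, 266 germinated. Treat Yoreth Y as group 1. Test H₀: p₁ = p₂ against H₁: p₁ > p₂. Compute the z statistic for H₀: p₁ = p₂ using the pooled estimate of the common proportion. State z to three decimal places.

z = 1.261

p̂₁ = 110/147 = 0.74830, p̂₂ = 266/384 = 0.69271.
Pooled p̂ = (110+266)/(147+384) = 376/531 = 0.70810.
SE = √(p̂(1−p̂)(1/n₁+1/n₂)) = √(0.70810·0.29190·0.00940689) = √(0.00194436) = 0.04409.
z = (0.74830 − 0.69271)/0.04409 = 0.05559/0.04409 = 1.261.
p-value = P(Z > 1.261) ≈ 0.1037.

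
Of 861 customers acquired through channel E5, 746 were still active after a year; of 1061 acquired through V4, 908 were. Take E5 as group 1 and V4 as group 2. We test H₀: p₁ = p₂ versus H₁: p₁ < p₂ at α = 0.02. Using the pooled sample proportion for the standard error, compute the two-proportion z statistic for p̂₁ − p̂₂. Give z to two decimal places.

z = 0.67

p̂₁ = 746/861 ≈ 0.8664, p̂₂ = 908/1061 ≈ 0.8558.
Pooled p̂ = (746+908)/(861+1061) = 1654/1922 = 0.8606.
SE = √(0.119995 × 0.00210395) = 0.0159.
z = (0.8664 − 0.8558)/0.0159 = 0.0106/0.0159 = 0.67.
p-value = P(Z < 0.670) ≈ 0.7484. With α = 0.02, fail to reject H₀.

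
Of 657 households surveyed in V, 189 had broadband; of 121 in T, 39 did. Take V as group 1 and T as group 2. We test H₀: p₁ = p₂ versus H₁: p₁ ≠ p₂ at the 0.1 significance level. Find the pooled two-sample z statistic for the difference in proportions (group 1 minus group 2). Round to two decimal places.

z = -0.77

p̂₁ = 189/657 = 0.2877, p̂₂ = 39/121 = 0.3223.
Pooled p̂ = (189+39)/(657+121) = 228/778 = 0.2931.
SE = √(0.207175 × 0.00978653) = 0.0450.
z = (0.2877 − 0.3223)/0.0450 = -0.0346/0.0450 = -0.77.
p-value = 2·P(Z > 0.769) ≈ 0.4417; since p > α = 0.1, fail to reject H₀.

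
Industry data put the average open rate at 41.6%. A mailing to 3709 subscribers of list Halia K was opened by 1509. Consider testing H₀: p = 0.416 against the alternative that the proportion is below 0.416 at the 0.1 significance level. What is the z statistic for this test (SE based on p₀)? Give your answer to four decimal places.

z = -1.1308

p̂ = 1509/3709 = 0.4068482.
Standard error under H₀: √(0.416×0.584/3709) = 0.0080933.
z = (0.4068482 − 0.416)/0.0080933 = -0.0091518/0.0080933 = -1.1308.
p-value = P(Z < -1.131) ≈ 0.1291; since p > α = 0.1, fail to reject H₀.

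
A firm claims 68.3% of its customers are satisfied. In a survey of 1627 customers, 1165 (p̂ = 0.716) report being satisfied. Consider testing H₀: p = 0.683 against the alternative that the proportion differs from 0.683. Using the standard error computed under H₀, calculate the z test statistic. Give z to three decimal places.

z = 2.864

p̂ = 1165/1627 ≈ 0.716042.
Under H₀, SE = √(0.683·0.317/1627) = √(0.000133074) = 0.011536.
z = (0.716042 − 0.683)/0.011536 = 0.033042/0.011536 = 2.864.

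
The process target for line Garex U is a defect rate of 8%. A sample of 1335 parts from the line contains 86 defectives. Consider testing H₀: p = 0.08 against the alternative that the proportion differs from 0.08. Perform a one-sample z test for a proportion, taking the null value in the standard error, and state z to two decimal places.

p̂ = 86/1335 = 0.06442.
Standard error under H₀: √(0.08×0.92/1335) = 0.00743.
z = (0.06442 − 0.08)/0.00743 = -0.01558/0.00743 = -2.10.

z = -2.10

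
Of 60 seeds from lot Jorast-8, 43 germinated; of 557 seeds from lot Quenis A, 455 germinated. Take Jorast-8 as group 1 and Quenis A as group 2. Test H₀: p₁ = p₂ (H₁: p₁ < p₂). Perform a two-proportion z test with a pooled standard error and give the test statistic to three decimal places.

z = -1.869

p̂₁ = 43/60 ≈ 0.71667, p̂₂ = 455/557 ≈ 0.81688.
Pooled p̂ = (43+455)/(60+557) = 498/617 = 0.80713.
SE = √(0.15567 × 0.018462) = 0.05361.
z = (0.71667 − 0.81688)/0.05361 = -0.10021/0.05361 = -1.869.
p-value = P(Z < -1.869) ≈ 0.0308.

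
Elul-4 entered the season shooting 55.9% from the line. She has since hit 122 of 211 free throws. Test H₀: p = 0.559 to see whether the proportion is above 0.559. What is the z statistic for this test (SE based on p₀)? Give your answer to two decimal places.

p̂ = 122/211 = 0.5782.
SE = √(p₀(1−p₀)/n) = √(0.24652/211) = 0.0342.
z = (0.5782 − 0.559)/0.0342 = 0.0192/0.0342 = 0.56.
p-value = P(Z > 0.562) ≈ 0.2872.

z = 0.56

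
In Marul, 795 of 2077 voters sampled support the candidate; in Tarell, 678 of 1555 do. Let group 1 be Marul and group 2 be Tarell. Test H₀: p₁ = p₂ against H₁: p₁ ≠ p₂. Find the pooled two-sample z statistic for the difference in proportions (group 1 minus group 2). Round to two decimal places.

p̂₁ = 795/2077 = 0.38276, p̂₂ = 678/1555 = 0.43601.
Pooled p̂ = (795+678)/(2077+1555) = 1473/3632 = 0.40556.
SE = √(0.241081 × 0.00112455) = 0.01647.
z = (0.38276 − 0.43601)/0.01647 = -0.05325/0.01647 = -3.23.

z = -3.23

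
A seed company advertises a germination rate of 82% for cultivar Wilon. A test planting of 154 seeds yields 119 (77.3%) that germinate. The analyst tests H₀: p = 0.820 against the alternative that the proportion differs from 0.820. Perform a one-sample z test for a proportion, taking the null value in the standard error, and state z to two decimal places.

z = -1.53

p̂ = 119/154 ≈ 0.7727.
SE = √(p₀(1−p₀)/n) = √(0.1476/154) = 0.0310.
z = (0.7727 − 0.82)/0.0310 = -0.0473/0.0310 = -1.53.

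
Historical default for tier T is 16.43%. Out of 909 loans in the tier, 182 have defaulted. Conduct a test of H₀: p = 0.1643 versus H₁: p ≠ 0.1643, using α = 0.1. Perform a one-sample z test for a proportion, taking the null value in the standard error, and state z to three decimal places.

z = 2.923

p̂ = 182/909 = 0.20022.
SE = √(p₀(1−p₀)/n) = √(0.13731/909) = 0.01229.
z = (0.20022 − 0.1643)/0.01229 = 0.03592/0.01229 = 2.923.
Two-sided p-value ≈ 2·Φ(−2.923) = 0.0035. With α = 0.1, reject H₀.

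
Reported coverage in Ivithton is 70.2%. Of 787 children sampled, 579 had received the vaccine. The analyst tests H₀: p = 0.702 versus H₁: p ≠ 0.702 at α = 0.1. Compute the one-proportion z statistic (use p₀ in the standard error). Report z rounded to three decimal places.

p̂ = 579/787 ≈ 0.735705.
Under H₀, SE = √(0.702·0.298/787) = √(0.000265814) = 0.016304.
z = (0.735705 − 0.702)/0.016304 = 0.033705/0.016304 = 2.067.
p-value = 2·P(Z > 2.067) ≈ 0.0387, so at α = 0.1 we reject H₀.

z = 2.067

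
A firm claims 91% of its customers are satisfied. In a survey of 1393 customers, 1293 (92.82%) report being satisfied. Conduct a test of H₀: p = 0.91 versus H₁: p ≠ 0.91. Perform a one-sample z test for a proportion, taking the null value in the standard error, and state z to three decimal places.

p̂ = 1293/1393 = 0.928212.
Under H₀, SE = √(0.91·0.09/1393) = √(5.8794e-05) = 0.007668.
z = (0.928212 − 0.91)/0.007668 = 0.018212/0.007668 = 2.375.
Two-sided p-value ≈ 2·Φ(−2.375) = 0.0175.

z = 2.375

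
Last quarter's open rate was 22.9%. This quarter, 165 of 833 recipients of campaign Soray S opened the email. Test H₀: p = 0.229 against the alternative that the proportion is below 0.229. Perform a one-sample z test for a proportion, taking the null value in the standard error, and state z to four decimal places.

p̂ = 165/833 = 0.1980792.
Under H₀, SE = √(0.229·0.771/833) = √(0.000211956) = 0.0145587.
z = (0.1980792 − 0.229)/0.0145587 = -0.0309208/0.0145587 = -2.1239.

z = -2.1239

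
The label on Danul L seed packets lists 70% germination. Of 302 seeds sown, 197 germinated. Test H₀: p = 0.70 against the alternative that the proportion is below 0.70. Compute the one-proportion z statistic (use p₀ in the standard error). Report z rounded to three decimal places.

p̂ = 197/302 ≈ 0.65232.
Standard error under H₀: √(0.7×0.3/302) = 0.02637.
z = (0.65232 − 0.7)/0.02637 = -0.04768/0.02637 = -1.808.

z = -1.808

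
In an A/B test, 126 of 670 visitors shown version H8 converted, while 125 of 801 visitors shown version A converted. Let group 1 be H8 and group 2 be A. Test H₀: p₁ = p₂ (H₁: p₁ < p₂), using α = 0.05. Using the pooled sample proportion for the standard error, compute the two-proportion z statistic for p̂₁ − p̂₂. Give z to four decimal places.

z = 1.6250

p̂₁ = 126/670 ≈ 0.188060, p̂₂ = 125/801 ≈ 0.156055.
Pooled p̂ = (126+125)/(670+801) = 251/1471 = 0.170632.
SE = √(0.141517 × 0.00274098) = 0.019695.
z = (0.188060 − 0.156055)/0.019695 = 0.032005/0.019695 = 1.6250.
p-value = P(Z < 1.625) ≈ 0.9479; since p > α = 0.05, fail to reject H₀.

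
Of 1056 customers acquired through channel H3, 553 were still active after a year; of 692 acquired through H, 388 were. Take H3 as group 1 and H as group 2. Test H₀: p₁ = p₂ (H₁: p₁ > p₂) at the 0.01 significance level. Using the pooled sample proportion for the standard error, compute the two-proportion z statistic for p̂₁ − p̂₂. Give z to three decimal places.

p̂₁ = 553/1056 = 0.52367, p̂₂ = 388/692 = 0.56069.
Pooled p̂ = (553+388)/(1056+692) = 941/1748 = 0.53833.
SE = √(p̂(1−p̂)(1/n₁+1/n₂)) = √(0.53833·0.46167·0.00239206) = √(0.0005945) = 0.02438.
z = (0.52367 − 0.56069)/0.02438 = -0.03702/0.02438 = -1.518.
p-value = P(Z > -1.518) ≈ 0.9355; since p > α = 0.01, fail to reject H₀.

z = -1.518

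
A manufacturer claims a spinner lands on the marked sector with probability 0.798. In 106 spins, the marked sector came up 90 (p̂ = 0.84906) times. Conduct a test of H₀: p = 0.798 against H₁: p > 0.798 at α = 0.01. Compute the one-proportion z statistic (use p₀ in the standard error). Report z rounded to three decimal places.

p̂ = 90/106 ≈ 0.84906.
Under H₀, SE = √(0.798·0.202/106) = √(0.00152072) = 0.03900.
z = (0.84906 − 0.798)/0.03900 = 0.05106/0.03900 = 1.309.
p-value = P(Z > 1.309) ≈ 0.0952; since p > α = 0.01, fail to reject H₀.

z = 1.309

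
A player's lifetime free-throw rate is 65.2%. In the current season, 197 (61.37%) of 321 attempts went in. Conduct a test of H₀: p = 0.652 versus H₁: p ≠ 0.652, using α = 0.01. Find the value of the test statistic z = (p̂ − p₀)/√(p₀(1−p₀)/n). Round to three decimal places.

z = -1.440

p̂ = 197/321 ≈ 0.61371.
Under H₀, SE = √(0.652·0.348/321) = √(0.000706841) = 0.02659.
z = (0.61371 − 0.652)/0.02659 = -0.03829/0.02659 = -1.440.
Two-sided p-value ≈ 2·Φ(−1.440) = 0.1498. With α = 0.01, fail to reject H₀.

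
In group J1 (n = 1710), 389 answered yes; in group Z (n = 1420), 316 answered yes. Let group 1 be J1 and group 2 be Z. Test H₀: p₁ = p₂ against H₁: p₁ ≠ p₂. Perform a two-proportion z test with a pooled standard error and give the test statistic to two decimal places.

p̂₁ = 389/1710 ≈ 0.2275, p̂₂ = 316/1420 ≈ 0.2225.
Pooled p̂ = (389+316)/(1710+1420) = 705/3130 = 0.2252.
SE = √(0.174507 × 0.00128902) = 0.0150.
z = (0.2275 − 0.2225)/0.0150 = 0.0050/0.0150 = 0.33.
p-value = 2·P(Z > 0.330) ≈ 0.7414.

z = 0.33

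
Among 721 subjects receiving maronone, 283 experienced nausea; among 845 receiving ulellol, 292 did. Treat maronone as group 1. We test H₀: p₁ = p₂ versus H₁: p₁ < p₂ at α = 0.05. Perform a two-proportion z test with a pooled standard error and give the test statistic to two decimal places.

z = 1.92

p̂₁ = 283/721 ≈ 0.3925, p̂₂ = 292/845 ≈ 0.3456.
Pooled p̂ = (283+292)/(721+845) = 575/1566 = 0.3672.
SE = √(p̂(1−p̂)(1/n₁+1/n₂)) = √(0.3672·0.6328·0.00257039) = √(0.000597252) = 0.0244.
z = (0.3925 − 0.3456)/0.0244 = 0.0469/0.0244 = 1.92.
p-value = P(Z < 1.921) ≈ 0.9726; since p > α = 0.05, fail to reject H₀.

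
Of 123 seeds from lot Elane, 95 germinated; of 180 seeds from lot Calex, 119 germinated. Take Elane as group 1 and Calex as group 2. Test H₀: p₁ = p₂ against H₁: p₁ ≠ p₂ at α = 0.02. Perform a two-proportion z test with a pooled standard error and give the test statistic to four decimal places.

z = 2.0878

p̂₁ = 95/123 ≈ 0.7723577, p̂₂ = 119/180 ≈ 0.6611111.
Pooled p̂ = (95+119)/(123+180) = 214/303 = 0.7062706.
SE = √(p̂(1−p̂)(1/n₁+1/n₂)) = √(0.7062706·0.2937294·0.0136856) = √(0.00283912) = 0.0532834.
z = (0.7723577 − 0.6611111)/0.0532834 = 0.1112466/0.0532834 = 2.0878.
p-value = 2·P(Z > 2.088) ≈ 0.0368. With α = 0.02, fail to reject H₀.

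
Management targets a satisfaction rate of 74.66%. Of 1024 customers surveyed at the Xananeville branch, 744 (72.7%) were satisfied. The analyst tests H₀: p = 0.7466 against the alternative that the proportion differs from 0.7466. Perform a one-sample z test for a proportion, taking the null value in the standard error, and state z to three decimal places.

z = -1.474

p̂ = 744/1024 = 0.726562.
Under H₀, SE = √(0.7466·0.2534/1024) = √(0.000184754) = 0.013592.
z = (0.726562 − 0.7466)/0.013592 = -0.020038/0.013592 = -1.474.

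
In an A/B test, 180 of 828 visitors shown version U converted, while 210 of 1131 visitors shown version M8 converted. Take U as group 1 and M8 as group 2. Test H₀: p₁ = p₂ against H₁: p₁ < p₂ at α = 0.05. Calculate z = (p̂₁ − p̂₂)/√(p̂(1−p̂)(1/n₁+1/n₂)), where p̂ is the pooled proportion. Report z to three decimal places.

z = 1.737

p̂₁ = 180/828 = 0.21739, p̂₂ = 210/1131 = 0.18568.
Pooled p̂ = (180+210)/(828+1131) = 390/1959 = 0.19908.
SE = √(0.159448 × 0.0020919) = 0.01826.
z = (0.21739 − 0.18568)/0.01826 = 0.03171/0.01826 = 1.737.
p-value = P(Z < 1.737) ≈ 0.9588, so at α = 0.05 we fail to reject H₀.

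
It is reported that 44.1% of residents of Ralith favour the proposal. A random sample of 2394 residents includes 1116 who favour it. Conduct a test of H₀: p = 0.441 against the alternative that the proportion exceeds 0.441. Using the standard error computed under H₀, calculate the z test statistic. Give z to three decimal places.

z = 2.480

p̂ = 1116/2394 ≈ 0.46617.
SE = √(p₀(1−p₀)/n) = √(0.24652/2394) = 0.01015.
z = (0.46617 − 0.441)/0.01015 = 0.02517/0.01015 = 2.480.
p-value = P(Z > 2.480) ≈ 0.0066.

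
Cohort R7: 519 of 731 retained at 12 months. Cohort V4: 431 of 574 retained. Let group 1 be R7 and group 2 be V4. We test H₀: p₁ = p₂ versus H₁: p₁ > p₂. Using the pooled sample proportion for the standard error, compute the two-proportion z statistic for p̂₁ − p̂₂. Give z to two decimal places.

z = -1.65

p̂₁ = 519/731 = 0.7100, p̂₂ = 431/574 = 0.7509.
Pooled p̂ = (519+431)/(731+574) = 950/1305 = 0.7280.
SE = √(p̂(1−p̂)(1/n₁+1/n₂)) = √(0.7280·0.2720·0.00311015) = √(0.000615903) = 0.0248.
z = (0.7100 − 0.7509)/0.0248 = -0.0409/0.0248 = -1.65.
p-value = P(Z > -1.647) ≈ 0.9503.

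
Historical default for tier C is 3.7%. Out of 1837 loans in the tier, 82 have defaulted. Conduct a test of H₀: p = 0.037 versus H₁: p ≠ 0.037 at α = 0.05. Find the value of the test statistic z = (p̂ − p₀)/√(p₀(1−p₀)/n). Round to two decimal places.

z = 1.73

p̂ = 82/1837 = 0.0446.
Under H₀, SE = √(0.037·0.963/1837) = √(1.93963e-05) = 0.0044.
z = (0.0446 − 0.037)/0.0044 = 0.0076/0.0044 = 1.73.
Two-sided p-value ≈ 2·Φ(−1.734) = 0.0829. With α = 0.05, fail to reject H₀.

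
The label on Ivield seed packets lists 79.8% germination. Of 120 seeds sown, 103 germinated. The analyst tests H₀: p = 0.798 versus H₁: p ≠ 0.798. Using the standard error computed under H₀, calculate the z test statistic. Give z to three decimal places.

z = 1.646

p̂ = 103/120 = 0.85833.
SE = √(p₀(1−p₀)/n) = √(0.1612/120) = 0.03665.
z = (0.85833 − 0.798)/0.03665 = 0.06033/0.03665 = 1.646.
Two-sided p-value ≈ 2·Φ(−1.646) = 0.0997.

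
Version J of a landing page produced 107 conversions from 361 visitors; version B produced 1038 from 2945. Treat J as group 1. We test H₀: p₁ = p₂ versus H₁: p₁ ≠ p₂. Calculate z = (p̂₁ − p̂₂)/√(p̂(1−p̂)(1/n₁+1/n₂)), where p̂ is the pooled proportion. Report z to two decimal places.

p̂₁ = 107/361 = 0.29640, p̂₂ = 1038/2945 = 0.35246.
Pooled p̂ = (107+1038)/(361+2945) = 1145/3306 = 0.34634.
SE = √(0.226389 × 0.00310964) = 0.02653.
z = (0.29640 − 0.35246)/0.02653 = -0.05606/0.02653 = -2.11.

z = -2.11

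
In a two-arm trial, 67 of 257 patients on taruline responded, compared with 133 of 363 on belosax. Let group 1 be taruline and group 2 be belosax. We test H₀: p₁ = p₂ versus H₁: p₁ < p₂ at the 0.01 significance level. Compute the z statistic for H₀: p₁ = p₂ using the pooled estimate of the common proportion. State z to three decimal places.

p̂₁ = 67/257 ≈ 0.26070, p̂₂ = 133/363 ≈ 0.36639.
Pooled p̂ = (67+133)/(257+363) = 200/620 = 0.32258.
SE = √(0.218522 × 0.00664587) = 0.03811.
z = (0.26070 − 0.36639)/0.03811 = -0.10569/0.03811 = -2.773.
p-value = P(Z < -2.773) ≈ 0.0028, so at α = 0.01 we reject H₀.

z = -2.773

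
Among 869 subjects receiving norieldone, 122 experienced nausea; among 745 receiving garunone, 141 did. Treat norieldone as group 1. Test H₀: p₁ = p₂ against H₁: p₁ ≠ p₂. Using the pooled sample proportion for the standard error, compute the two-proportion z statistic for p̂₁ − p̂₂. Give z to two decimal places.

p̂₁ = 122/869 = 0.14039, p̂₂ = 141/745 = 0.18926.
Pooled p̂ = (122+141)/(869+745) = 263/1614 = 0.16295.
SE = √(p̂(1−p̂)(1/n₁+1/n₂)) = √(0.16295·0.83705·0.00249303) = √(0.000340041) = 0.01844.
z = (0.14039 − 0.18926)/0.01844 = -0.04887/0.01844 = -2.65.
Two-sided p-value ≈ 2·Φ(−2.650) = 0.0080.

z = -2.65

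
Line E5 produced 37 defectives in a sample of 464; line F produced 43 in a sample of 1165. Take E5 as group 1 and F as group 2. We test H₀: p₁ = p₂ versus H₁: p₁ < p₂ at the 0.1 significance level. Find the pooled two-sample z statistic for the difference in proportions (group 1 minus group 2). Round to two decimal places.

z = 3.61

p̂₁ = 37/464 = 0.07974, p̂₂ = 43/1165 = 0.03691.
Pooled p̂ = (37+43)/(464+1165) = 80/1629 = 0.04911.
SE = √(p̂(1−p̂)(1/n₁+1/n₂)) = √(0.04911·0.95089·0.00301354) = √(0.000140727) = 0.01186.
z = (0.07974 − 0.03691)/0.01186 = 0.04283/0.01186 = 3.61.
p-value = P(Z < 3.611) ≈ 0.9998; since p > α = 0.1, fail to reject H₀.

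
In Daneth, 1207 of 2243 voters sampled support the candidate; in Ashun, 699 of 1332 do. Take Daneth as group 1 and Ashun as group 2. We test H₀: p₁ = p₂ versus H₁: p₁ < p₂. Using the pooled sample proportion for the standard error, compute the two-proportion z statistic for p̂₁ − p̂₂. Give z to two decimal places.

z = 0.77

p̂₁ = 1207/2243 = 0.5381, p̂₂ = 699/1332 = 0.5248.
Pooled p̂ = (1207+699)/(2243+1332) = 1906/3575 = 0.5331.
SE = √(0.248901 × 0.00119658) = 0.0173.
z = (0.5381 − 0.5248)/0.0173 = 0.0133/0.0173 = 0.77.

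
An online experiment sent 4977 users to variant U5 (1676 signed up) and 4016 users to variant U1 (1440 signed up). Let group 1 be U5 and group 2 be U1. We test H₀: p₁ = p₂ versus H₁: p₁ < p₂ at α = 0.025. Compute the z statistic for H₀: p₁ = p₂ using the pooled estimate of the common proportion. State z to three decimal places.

z = -2.161

p̂₁ = 1676/4977 ≈ 0.336749, p̂₂ = 1440/4016 ≈ 0.358566.
Pooled p̂ = (1676+1440)/(4977+4016) = 3116/8993 = 0.346492.
SE = √(0.226435 × 0.000449928) = 0.010094.
z = (0.336749 − 0.358566)/0.010094 = -0.021817/0.010094 = -2.161.
p-value = P(Z < -2.161) ≈ 0.0153; since p < α = 0.025, reject H₀.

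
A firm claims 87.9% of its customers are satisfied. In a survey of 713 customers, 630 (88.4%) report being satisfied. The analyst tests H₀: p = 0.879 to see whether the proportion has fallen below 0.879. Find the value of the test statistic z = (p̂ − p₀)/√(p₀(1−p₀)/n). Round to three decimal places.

z = 0.376

p̂ = 630/713 ≈ 0.88359.
SE = √(p₀(1−p₀)/n) = √(0.10636/713) = 0.01221.
z = (0.88359 − 0.879)/0.01221 = 0.00459/0.01221 = 0.376.
p-value = P(Z < 0.376) ≈ 0.6465.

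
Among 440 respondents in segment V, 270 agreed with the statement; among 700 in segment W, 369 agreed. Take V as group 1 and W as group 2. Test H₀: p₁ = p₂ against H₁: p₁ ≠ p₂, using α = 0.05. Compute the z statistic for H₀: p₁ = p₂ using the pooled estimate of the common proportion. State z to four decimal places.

p̂₁ = 270/440 = 0.613636, p̂₂ = 369/700 = 0.527143.
Pooled p̂ = (270+369)/(440+700) = 639/1140 = 0.560526.
SE = √(0.246337 × 0.0037013) = 0.030195.
z = (0.613636 − 0.527143)/0.030195 = 0.086493/0.030195 = 2.8645.
Two-sided p-value ≈ 2·Φ(−2.864) = 0.0042. With α = 0.05, reject H₀.

z = 2.8645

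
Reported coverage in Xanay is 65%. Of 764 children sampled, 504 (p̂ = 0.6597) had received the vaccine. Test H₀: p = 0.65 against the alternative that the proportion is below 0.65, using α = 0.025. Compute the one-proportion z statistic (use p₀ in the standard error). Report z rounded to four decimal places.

p̂ = 504/764 = 0.659686.
SE = √(p₀(1−p₀)/n) = √(0.2275/764) = 0.017256.
z = (0.659686 − 0.65)/0.017256 = 0.009686/0.017256 = 0.5613.
p-value = P(Z < 0.561) ≈ 0.7127, so at α = 0.025 we fail to reject H₀.

z = 0.5613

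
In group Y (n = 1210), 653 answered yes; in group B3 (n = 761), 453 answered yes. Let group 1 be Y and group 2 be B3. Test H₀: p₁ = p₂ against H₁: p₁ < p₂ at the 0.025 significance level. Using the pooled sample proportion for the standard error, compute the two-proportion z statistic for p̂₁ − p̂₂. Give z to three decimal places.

p̂₁ = 653/1210 ≈ 0.53967, p̂₂ = 453/761 ≈ 0.59527.
Pooled p̂ = (653+453)/(1210+761) = 1106/1971 = 0.56114.
SE = √(p̂(1−p̂)(1/n₁+1/n₂)) = √(0.56114·0.43886·0.00214051) = √(0.000527126) = 0.02296.
z = (0.53967 − 0.59527)/0.02296 = -0.05560/0.02296 = -2.422.
p-value = P(Z < -2.422) ≈ 0.0077; since p < α = 0.025, reject H₀.

z = -2.422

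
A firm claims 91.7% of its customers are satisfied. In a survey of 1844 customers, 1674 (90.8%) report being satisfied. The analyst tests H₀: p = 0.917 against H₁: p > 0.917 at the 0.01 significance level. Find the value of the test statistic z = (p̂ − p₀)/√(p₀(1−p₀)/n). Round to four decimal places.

z = -1.4306

p̂ = 1674/1844 = 0.9078091.
Standard error under H₀: √(0.917×0.083/1844) = 0.0064246.
z = (0.9078091 − 0.917)/0.0064246 = -0.0091909/0.0064246 = -1.4306.
p-value = P(Z > -1.431) ≈ 0.9237, so at α = 0.01 we fail to reject H₀.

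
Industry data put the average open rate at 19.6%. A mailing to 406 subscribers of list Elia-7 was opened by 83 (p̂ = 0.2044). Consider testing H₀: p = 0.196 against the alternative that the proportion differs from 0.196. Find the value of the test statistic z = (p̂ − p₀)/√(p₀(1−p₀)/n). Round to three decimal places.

p̂ = 83/406 ≈ 0.20443.
Standard error under H₀: √(0.196×0.804/406) = 0.01970.
z = (0.20443 − 0.196)/0.01970 = 0.00843/0.01970 = 0.428.
Two-sided p-value ≈ 2·Φ(−0.428) = 0.6686.

z = 0.428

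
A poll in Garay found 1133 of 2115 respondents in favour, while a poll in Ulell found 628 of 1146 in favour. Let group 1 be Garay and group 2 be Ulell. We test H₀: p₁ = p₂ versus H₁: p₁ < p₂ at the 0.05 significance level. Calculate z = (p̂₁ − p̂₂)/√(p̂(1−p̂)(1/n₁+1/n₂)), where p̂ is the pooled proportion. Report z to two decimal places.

z = -0.67

p̂₁ = 1133/2115 ≈ 0.5357, p̂₂ = 628/1146 ≈ 0.5480.
Pooled p̂ = (1133+628)/(2115+1146) = 1761/3261 = 0.5400.
SE = √(0.248399 × 0.00134541) = 0.0183.
z = (0.5357 − 0.5480)/0.0183 = -0.0123/0.0183 = -0.67.
p-value = P(Z < -0.673) ≈ 0.2506, so at α = 0.05 we fail to reject H₀.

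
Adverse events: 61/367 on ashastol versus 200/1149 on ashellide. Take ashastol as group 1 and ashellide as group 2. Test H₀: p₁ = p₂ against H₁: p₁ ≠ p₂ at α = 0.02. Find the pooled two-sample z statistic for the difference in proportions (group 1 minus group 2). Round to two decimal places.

p̂₁ = 61/367 ≈ 0.1662, p̂₂ = 200/1149 ≈ 0.1741.
Pooled p̂ = (61+200)/(367+1149) = 261/1516 = 0.1722.
SE = √(p̂(1−p̂)(1/n₁+1/n₂)) = √(0.1722·0.8278·0.00359512) = √(0.000512388) = 0.0226.
z = (0.1662 − 0.1741)/0.0226 = -0.0079/0.0226 = -0.35.
Two-sided p-value ≈ 2·Φ(−0.347) = 0.7287; since p > α = 0.02, fail to reject H₀.

z = -0.35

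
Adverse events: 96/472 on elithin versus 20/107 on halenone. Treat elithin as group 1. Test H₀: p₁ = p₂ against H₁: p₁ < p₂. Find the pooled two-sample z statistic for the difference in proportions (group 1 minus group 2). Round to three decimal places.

p̂₁ = 96/472 ≈ 0.20339, p̂₂ = 20/107 ≈ 0.18692.
Pooled p̂ = (96+20)/(472+107) = 116/579 = 0.20035.
SE = √(p̂(1−p̂)(1/n₁+1/n₂)) = √(0.20035·0.79965·0.0114644) = √(0.00183668) = 0.04286.
z = (0.20339 − 0.18692)/0.04286 = 0.01647/0.04286 = 0.384.
p-value = P(Z < 0.384) ≈ 0.6497.

z = 0.384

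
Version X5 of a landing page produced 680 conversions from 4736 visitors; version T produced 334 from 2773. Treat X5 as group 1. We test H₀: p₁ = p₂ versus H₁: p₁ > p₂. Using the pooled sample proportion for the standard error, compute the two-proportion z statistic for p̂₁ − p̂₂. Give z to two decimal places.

z = 2.83

p̂₁ = 680/4736 = 0.1436, p̂₂ = 334/2773 = 0.1204.
Pooled p̂ = (680+334)/(4736+2773) = 1014/7509 = 0.1350.
SE = √(0.116803 × 0.000571769) = 0.0082.
z = (0.1436 − 0.1204)/0.0082 = 0.0232/0.0082 = 2.83.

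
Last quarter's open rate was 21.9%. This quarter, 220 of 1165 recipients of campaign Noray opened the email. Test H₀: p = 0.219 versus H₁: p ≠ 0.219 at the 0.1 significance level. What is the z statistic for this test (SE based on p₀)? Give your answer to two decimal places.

p̂ = 220/1165 ≈ 0.18884.
SE = √(p₀(1−p₀)/n) = √(0.17104/1165) = 0.01212.
z = (0.18884 − 0.219)/0.01212 = -0.03016/0.01212 = -2.49.
Two-sided p-value ≈ 2·Φ(−2.489) = 0.0128, so at α = 0.1 we reject H₀.

z = -2.49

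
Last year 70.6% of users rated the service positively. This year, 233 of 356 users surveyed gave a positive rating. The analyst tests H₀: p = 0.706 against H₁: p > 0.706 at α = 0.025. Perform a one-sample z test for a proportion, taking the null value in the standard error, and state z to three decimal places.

p̂ = 233/356 = 0.65449.
Under H₀, SE = √(0.706·0.294/356) = √(0.000583045) = 0.02415.
z = (0.65449 − 0.706)/0.02415 = -0.05151/0.02415 = -2.133.
p-value = P(Z > -2.133) ≈ 0.9835. With α = 0.025, fail to reject H₀.

z = -2.133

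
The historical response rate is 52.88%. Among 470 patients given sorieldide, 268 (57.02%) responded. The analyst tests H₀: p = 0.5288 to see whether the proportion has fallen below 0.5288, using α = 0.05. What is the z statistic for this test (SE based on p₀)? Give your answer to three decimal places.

z = 1.799

p̂ = 268/470 ≈ 0.57021.
SE = √(p₀(1−p₀)/n) = √(0.24917/470) = 0.02302.
z = (0.57021 − 0.5288)/0.02302 = 0.04141/0.02302 = 1.799.
p-value = P(Z < 1.799) ≈ 0.9640; since p > α = 0.05, fail to reject H₀.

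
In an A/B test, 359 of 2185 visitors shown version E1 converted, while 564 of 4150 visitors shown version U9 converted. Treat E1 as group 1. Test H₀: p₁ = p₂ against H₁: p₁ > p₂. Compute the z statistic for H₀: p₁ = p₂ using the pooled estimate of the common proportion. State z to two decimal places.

p̂₁ = 359/2185 ≈ 0.1643, p̂₂ = 564/4150 ≈ 0.1359.
Pooled p̂ = (359+564)/(2185+4150) = 923/6335 = 0.1457.
SE = √(0.12447 × 0.00069863) = 0.0093.
z = (0.1643 − 0.1359)/0.0093 = 0.0284/0.0093 = 3.05.
p-value = P(Z > 3.045) ≈ 0.0012.

z = 3.05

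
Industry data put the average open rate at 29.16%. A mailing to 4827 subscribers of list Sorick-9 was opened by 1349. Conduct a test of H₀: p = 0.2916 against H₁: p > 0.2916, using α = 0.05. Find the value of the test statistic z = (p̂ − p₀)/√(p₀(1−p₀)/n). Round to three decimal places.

z = -1.854

p̂ = 1349/4827 = 0.279470.
Under H₀, SE = √(0.2916·0.7084/4827) = √(4.27946e-05) = 0.006542.
z = (0.279470 − 0.2916)/0.006542 = -0.012130/0.006542 = -1.854.
p-value = P(Z > -1.854) ≈ 0.9682; since p > α = 0.05, fail to reject H₀.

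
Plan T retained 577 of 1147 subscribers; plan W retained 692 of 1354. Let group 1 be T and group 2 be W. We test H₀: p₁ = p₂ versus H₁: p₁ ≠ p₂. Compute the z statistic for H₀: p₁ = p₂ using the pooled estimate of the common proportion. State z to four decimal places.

p̂₁ = 577/1147 = 0.503051, p̂₂ = 692/1354 = 0.511078.
Pooled p̂ = (577+692)/(1147+1354) = 1269/2501 = 0.507397.
SE = √(p̂(1−p̂)(1/n₁+1/n₂)) = √(0.507397·0.492603·0.00161039) = √(0.00040251) = 0.020063.
z = (0.503051 − 0.511078)/0.020063 = -0.008027/0.020063 = -0.4001.

z = -0.4001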